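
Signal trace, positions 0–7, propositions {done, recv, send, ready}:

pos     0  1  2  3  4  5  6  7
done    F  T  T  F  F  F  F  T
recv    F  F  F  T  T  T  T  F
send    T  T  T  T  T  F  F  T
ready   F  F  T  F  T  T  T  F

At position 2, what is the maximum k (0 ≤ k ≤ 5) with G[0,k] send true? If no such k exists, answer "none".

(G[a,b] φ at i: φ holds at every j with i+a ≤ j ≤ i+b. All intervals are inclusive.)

send must hold from j=2 onward; find where it first fails.
  j=2: holds
  j=3: holds
  j=4: holds
  j=5: fails
Holds on [2,4], so largest k = 2.

2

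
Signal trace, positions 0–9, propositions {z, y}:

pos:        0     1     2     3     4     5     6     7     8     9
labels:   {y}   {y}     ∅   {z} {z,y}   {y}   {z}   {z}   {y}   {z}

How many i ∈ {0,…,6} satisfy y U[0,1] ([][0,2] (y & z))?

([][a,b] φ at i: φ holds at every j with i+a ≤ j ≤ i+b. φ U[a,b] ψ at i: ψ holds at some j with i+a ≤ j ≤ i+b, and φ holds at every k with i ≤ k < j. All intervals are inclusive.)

0

Evaluate at each i in [0,6]:
  i=0: ✗ (no rhs in [0,1])
  i=1: ✗ (no rhs in [1,2])
  i=2: ✗ (no rhs in [2,3])
  i=3: ✗ (no rhs in [3,4])
  i=4: ✗ (no rhs in [4,5])
  i=5: ✗ (no rhs in [5,6])
  i=6: ✗ (no rhs in [6,7])
Positions where it holds: {} → 0.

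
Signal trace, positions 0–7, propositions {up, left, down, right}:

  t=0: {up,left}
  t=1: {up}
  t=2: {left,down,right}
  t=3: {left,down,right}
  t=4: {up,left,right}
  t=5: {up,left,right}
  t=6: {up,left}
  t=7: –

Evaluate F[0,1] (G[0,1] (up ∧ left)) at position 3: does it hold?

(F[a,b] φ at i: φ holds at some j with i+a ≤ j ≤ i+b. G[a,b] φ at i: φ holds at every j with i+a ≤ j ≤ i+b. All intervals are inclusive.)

Check G[0,1] (up ∧ left) at each j in [3,4]:
  j=3: fails at 3
  j=4: holds on [4,5]
Found at j=4 → formula holds.

Holds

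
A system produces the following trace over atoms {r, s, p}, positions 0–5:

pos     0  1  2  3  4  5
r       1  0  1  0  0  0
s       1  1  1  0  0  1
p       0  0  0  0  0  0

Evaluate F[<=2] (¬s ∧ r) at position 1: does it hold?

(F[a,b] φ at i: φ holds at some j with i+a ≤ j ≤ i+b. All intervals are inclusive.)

False

Check (¬s ∧ r) at each j in [1,3]:
  j=1: false
  j=2: false
  j=3: false
No position in the window satisfies it → formula fails.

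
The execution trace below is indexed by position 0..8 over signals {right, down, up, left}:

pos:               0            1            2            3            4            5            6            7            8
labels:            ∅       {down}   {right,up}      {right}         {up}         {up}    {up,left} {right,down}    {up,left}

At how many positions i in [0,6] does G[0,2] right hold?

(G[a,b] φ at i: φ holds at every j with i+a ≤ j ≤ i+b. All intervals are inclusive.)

Evaluate at each i in [0,6]:
  i=0: ✗ (fails at j=0)
  i=1: ✗ (fails at j=1)
  i=2: ✗ (fails at j=4)
  i=3: ✗ (fails at j=4)
  i=4: ✗ (fails at j=4)
  i=5: ✗ (fails at j=5)
  i=6: ✗ (fails at j=6)
Positions where it holds: {} → 0.

0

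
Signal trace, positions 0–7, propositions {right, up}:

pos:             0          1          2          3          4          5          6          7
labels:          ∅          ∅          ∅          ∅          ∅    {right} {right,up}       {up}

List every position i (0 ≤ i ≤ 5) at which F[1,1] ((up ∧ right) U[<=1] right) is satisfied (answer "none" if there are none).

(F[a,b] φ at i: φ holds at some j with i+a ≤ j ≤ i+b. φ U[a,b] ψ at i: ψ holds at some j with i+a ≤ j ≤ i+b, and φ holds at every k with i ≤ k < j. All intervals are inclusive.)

Evaluate at each i in [0,5]:
  i=0: ✗ (none in [1,1])
  i=1: ✗ (none in [2,2])
  i=2: ✗ (none in [3,3])
  i=3: ✗ (none in [4,4])
  i=4: ✓ (witness j=5)
  i=5: ✓ (witness j=6)

4, 5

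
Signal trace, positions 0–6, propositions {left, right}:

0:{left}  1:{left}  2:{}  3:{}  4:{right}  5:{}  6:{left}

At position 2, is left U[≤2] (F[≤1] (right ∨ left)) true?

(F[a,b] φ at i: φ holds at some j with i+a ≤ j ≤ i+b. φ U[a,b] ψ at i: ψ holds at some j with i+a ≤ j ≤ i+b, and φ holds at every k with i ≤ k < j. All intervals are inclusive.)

No

Need some j in [2,4] with F[≤1] (right ∨ left), and left at every k in [2,j-1].
  j=2: F[≤1] (right ∨ left) — fails (none in [2,3]).
  j=3: F[≤1] (right ∨ left) holds, but left fails at k=2 → not this j.
  j=4: F[≤1] (right ∨ left) holds, but left fails at k=2 → not this j.
No j in the window works → until fails.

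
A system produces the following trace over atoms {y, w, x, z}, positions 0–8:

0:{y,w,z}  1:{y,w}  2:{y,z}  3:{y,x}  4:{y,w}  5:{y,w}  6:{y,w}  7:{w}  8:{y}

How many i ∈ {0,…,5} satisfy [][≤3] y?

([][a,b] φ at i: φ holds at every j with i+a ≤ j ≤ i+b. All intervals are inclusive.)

4

Evaluate at each i in [0,5]:
  i=0: ✓ (all of [0,3])
  i=1: ✓ (all of [1,4])
  i=2: ✓ (all of [2,5])
  i=3: ✓ (all of [3,6])
  i=4: ✗ (fails at j=7)
  i=5: ✗ (fails at j=7)
Positions where it holds: {0, 1, 2, 3} → 4.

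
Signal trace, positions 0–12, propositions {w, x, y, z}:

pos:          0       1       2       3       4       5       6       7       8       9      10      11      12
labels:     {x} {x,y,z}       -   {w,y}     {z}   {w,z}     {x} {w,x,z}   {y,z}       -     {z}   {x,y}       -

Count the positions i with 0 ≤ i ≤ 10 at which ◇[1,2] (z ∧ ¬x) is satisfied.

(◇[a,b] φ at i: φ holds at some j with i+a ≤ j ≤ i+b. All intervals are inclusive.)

7

Evaluate at each i in [0,10]:
  i=0: ✗ (none in [1,2])
  i=1: ✗ (none in [2,3])
  i=2: ✓ (witness j=4)
  i=3: ✓ (witness j=4)
  i=4: ✓ (witness j=5)
  i=5: ✗ (none in [6,7])
  i=6: ✓ (witness j=8)
  i=7: ✓ (witness j=8)
  i=8: ✓ (witness j=10)
  i=9: ✓ (witness j=10)
  i=10: ✗ (none in [11,12])
Positions where it holds: {2, 3, 4, 6, 7, 8, 9} → 7.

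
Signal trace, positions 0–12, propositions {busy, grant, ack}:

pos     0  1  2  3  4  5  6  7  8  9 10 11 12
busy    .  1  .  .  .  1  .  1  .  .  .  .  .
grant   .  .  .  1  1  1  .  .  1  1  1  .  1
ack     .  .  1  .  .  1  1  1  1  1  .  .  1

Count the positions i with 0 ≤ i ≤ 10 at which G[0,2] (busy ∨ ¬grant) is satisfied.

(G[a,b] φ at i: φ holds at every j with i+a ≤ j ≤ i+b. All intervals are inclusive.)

Evaluate at each i in [0,10]:
  i=0: ✓ (all of [0,2])
  i=1: ✗ (fails at j=3)
  i=2: ✗ (fails at j=3)
  i=3: ✗ (fails at j=3)
  i=4: ✗ (fails at j=4)
  i=5: ✓ (all of [5,7])
  i=6: ✗ (fails at j=8)
  i=7: ✗ (fails at j=8)
  i=8: ✗ (fails at j=8)
  i=9: ✗ (fails at j=9)
  i=10: ✗ (fails at j=10)
Positions where it holds: {0, 5} → 2.

2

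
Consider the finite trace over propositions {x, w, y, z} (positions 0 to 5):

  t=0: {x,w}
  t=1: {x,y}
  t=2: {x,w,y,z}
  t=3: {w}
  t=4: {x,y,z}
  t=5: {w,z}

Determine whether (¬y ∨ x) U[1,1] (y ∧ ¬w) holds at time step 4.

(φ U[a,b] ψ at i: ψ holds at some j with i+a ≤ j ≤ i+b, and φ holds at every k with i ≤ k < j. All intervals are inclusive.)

False

Need some j in [5,5] with (y ∧ ¬w), and (¬y ∨ x) at every k in [4,j-1].
  j=5: (y ∧ ¬w) false.
No j in the window works → until fails.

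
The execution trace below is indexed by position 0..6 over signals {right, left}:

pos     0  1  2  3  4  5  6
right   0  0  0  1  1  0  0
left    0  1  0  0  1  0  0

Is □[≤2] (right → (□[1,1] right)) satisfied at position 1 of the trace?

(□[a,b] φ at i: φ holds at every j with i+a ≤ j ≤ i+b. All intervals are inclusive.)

Check (right → (□[1,1] right)) at every j in [1,3]:
  j=1: antecedent false → ✓
  j=2: antecedent false → ✓
  j=3: antecedent true; consequent holds on [4,4] → ✓
All positions satisfy it → formula holds.

Yes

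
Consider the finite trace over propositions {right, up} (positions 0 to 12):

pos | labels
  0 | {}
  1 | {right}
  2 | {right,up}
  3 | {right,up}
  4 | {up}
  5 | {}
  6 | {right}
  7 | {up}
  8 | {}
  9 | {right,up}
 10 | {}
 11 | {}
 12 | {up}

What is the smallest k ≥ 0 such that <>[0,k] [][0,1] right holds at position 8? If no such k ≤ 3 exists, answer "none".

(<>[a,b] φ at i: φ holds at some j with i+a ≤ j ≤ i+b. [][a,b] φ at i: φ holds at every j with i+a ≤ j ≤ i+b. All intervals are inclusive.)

none

Scan j = 8,9,… for [][0,1] right:
  j=8: fails
  j=9: fails
  j=10: fails
  j=11: fails
No j in [8,11] satisfies it → none.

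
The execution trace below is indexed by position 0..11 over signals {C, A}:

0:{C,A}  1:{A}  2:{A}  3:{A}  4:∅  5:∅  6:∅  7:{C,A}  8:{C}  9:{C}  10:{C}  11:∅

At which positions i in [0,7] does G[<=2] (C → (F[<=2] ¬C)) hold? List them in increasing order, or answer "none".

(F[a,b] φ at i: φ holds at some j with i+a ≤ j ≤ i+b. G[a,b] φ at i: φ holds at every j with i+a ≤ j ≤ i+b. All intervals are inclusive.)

0, 1, 2, 3, 4

Evaluate at each i in [0,7]:
  i=0: ✓ (all of [0,2])
  i=1: ✓ (all of [1,3])
  i=2: ✓ (all of [2,4])
  i=3: ✓ (all of [3,5])
  i=4: ✓ (all of [4,6])
  i=5: ✗ (fails at j=7)
  i=6: ✗ (fails at j=7)
  i=7: ✗ (fails at j=7)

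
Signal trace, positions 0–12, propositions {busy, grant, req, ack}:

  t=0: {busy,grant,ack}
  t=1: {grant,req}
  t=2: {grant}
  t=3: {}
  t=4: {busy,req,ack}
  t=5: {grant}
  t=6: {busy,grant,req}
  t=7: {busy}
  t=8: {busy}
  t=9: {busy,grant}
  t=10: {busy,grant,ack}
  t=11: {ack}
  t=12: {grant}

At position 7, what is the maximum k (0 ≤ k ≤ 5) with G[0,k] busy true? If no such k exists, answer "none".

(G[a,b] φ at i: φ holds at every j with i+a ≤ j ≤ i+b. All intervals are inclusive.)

busy must hold from j=7 onward; find where it first fails.
  j=7: holds
  j=8: holds
  j=9: holds
  j=10: holds
  j=11: fails
Holds on [7,10], so largest k = 3.

3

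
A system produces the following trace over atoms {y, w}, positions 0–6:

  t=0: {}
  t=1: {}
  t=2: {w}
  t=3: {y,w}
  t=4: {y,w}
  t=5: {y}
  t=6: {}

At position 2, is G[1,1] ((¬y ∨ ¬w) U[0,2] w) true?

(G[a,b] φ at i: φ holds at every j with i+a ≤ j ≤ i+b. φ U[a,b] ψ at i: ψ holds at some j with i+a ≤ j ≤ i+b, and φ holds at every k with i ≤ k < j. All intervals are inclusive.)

Check ((¬y ∨ ¬w) U[0,2] w) at every j in [3,3]:
  j=3: holds
All positions satisfy it → formula holds.

Holds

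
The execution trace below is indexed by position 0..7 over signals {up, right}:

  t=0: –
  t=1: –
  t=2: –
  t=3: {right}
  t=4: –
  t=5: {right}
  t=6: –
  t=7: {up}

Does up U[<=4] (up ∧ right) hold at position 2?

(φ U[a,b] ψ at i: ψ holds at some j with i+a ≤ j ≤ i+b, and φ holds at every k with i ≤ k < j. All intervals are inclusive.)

Does not hold

Need some j in [2,6] with (up ∧ right), and up at every k in [2,j-1].
  j=2: (up ∧ right) false.
  j=3: (up ∧ right) false.
  j=4: (up ∧ right) false.
  j=5: (up ∧ right) false.
  j=6: (up ∧ right) false.
No j in the window works → until fails.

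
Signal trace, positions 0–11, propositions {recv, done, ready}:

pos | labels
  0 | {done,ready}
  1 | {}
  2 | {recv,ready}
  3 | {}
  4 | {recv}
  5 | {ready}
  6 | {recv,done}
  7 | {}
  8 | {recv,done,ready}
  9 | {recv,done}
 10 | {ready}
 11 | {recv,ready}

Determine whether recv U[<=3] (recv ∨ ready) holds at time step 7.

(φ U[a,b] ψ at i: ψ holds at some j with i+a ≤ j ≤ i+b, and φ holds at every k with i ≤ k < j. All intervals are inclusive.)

Need some j in [7,10] with (recv ∨ ready), and recv at every k in [7,j-1].
  j=7: (recv ∨ ready) false.
  j=8: (recv ∨ ready) holds, but recv fails at k=7 → not this j.
  j=9: (recv ∨ ready) holds, but recv fails at k=7 → not this j.
  j=10: (recv ∨ ready) holds, but recv fails at k=7 → not this j.
No j in the window works → until fails.

Does not hold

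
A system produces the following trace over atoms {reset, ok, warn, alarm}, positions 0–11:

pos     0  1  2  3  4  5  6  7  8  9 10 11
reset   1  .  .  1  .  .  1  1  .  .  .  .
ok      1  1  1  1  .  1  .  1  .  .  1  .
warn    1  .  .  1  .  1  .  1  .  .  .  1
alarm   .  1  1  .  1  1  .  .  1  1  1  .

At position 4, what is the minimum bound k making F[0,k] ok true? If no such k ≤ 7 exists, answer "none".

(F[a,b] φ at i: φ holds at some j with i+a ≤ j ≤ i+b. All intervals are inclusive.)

Scan j = 4,5,… for ok:
  j=4: fails
  j=5: holds
First hit at j=5, so smallest k = 5-4 = 1.

1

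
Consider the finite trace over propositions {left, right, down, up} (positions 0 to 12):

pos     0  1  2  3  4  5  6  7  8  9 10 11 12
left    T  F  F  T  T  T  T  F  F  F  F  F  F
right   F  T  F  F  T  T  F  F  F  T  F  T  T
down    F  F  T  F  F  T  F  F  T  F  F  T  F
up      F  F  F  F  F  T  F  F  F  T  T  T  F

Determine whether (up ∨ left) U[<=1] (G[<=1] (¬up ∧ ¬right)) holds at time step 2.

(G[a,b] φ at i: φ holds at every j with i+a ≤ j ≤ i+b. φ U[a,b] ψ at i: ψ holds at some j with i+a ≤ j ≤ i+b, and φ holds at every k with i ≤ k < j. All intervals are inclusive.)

True

Need some j in [2,3] with G[<=1] (¬up ∧ ¬right), and (up ∨ left) at every k in [2,j-1].
  j=2: G[<=1] (¬up ∧ ¬right) holds; no prefix to check → satisfied.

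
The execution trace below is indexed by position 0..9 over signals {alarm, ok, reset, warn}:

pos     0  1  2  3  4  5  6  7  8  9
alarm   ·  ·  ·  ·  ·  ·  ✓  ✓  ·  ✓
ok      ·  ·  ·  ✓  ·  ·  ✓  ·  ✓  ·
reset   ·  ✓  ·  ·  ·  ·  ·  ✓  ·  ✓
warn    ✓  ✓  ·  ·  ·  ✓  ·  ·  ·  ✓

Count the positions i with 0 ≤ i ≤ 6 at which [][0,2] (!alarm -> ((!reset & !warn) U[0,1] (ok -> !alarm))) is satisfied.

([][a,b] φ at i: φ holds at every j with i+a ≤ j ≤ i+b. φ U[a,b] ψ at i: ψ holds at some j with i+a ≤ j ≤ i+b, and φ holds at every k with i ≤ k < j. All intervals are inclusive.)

Evaluate at each i in [0,6]:
  i=0: ✓ (all of [0,2])
  i=1: ✓ (all of [1,3])
  i=2: ✓ (all of [2,4])
  i=3: ✓ (all of [3,5])
  i=4: ✓ (all of [4,6])
  i=5: ✓ (all of [5,7])
  i=6: ✓ (all of [6,8])
Positions where it holds: {0, 1, 2, 3, 4, 5, 6} → 7.

7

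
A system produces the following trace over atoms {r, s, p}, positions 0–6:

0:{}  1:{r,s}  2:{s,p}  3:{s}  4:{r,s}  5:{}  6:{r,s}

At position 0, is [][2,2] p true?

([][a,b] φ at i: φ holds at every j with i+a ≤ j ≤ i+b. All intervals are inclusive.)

Yes

Check p at every j in [2,2]:
  j=2: true
All positions satisfy it → formula holds.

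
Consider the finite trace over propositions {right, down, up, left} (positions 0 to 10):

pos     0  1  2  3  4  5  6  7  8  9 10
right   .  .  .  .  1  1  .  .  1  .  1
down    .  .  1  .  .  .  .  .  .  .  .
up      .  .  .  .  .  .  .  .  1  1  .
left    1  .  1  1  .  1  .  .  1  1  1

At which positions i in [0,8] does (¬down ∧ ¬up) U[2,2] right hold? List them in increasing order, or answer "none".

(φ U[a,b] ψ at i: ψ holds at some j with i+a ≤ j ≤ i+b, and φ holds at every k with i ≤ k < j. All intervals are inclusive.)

3, 6

Evaluate at each i in [0,8]:
  i=0: ✗ (no rhs in [2,2])
  i=1: ✗ (no rhs in [3,3])
  i=2: ✗ (lhs fails at k=2 before rhs at j=4)
  i=3: ✓ (rhs at j=5; lhs holds on [3,4])
  i=4: ✗ (no rhs in [6,6])
  i=5: ✗ (no rhs in [7,7])
  i=6: ✓ (rhs at j=8; lhs holds on [6,7])
  i=7: ✗ (no rhs in [9,9])
  i=8: ✗ (lhs fails at k=8 before rhs at j=10)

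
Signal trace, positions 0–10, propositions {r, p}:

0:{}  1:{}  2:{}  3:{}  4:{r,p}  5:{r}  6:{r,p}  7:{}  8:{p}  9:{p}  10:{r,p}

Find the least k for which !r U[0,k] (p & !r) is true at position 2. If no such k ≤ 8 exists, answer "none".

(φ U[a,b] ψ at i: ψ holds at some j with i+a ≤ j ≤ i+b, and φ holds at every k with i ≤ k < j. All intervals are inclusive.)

Need earliest j ≥ 2 with (p & !r), and !r at every k in [2,j-1].
  j=2: rhs fails.
  j=3: rhs fails.
  j=4: rhs fails.
  j=5: rhs fails.
  j=6: rhs fails.
  j=7: rhs fails.
  j=8: rhs holds but lhs fails at k=4.
  j=9: rhs holds but lhs fails at k=4.
  j=10: rhs fails.
No witness within the range → none.

none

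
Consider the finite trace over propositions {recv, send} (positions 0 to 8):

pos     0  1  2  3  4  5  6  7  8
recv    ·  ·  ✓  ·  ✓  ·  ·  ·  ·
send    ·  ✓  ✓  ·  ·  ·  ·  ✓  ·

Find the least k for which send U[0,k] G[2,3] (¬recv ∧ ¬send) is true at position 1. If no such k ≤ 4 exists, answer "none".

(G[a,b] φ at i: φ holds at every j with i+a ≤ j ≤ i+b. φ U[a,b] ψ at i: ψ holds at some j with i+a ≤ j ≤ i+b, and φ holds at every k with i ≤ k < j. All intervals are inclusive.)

Need earliest j ≥ 1 with G[2,3] (¬recv ∧ ¬send), and send at every k in [1,j-1].
  j=1: rhs fails.
  j=2: rhs fails.
  j=3: rhs holds; lhs holds on [1,2]. k = 2.

2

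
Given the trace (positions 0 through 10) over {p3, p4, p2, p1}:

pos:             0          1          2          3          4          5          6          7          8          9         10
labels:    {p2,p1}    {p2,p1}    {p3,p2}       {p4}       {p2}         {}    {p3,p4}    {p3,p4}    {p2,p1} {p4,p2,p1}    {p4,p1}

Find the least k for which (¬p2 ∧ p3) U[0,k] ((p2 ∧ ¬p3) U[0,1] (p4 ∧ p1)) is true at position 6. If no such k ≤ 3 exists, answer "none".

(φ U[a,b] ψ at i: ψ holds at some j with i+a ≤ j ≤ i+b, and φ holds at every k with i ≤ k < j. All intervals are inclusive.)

2

Need earliest j ≥ 6 with ((p2 ∧ ¬p3) U[0,1] (p4 ∧ p1)), and (¬p2 ∧ p3) at every k in [6,j-1].
  j=6: rhs fails.
  j=7: rhs fails.
  j=8: rhs holds; lhs holds on [6,7]. k = 2.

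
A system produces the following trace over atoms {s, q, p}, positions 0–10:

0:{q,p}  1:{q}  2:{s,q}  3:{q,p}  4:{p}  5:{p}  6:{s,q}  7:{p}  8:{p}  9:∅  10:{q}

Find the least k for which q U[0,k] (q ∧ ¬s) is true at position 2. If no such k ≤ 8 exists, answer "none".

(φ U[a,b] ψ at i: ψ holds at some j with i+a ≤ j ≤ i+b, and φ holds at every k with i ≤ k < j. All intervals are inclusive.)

Need earliest j ≥ 2 with (q ∧ ¬s), and q at every k in [2,j-1].
  j=2: rhs fails.
  j=3: rhs holds; lhs holds on [2,2]. k = 1.

1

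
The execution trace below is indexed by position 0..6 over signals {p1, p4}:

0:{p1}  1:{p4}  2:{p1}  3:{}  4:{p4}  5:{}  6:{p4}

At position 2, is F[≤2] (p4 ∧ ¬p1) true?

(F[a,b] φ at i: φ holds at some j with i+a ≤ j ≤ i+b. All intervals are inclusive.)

Yes

Check (p4 ∧ ¬p1) at each j in [2,4]:
  j=2: false
  j=3: false
  j=4: true
Found at j=4 → formula holds.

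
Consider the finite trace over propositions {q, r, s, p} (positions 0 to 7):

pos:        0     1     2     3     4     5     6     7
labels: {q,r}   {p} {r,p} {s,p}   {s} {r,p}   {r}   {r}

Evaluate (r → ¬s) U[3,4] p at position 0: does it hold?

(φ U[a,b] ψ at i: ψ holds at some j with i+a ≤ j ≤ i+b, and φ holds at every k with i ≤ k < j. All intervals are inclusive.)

Yes

Need some j in [3,4] with p, and (r → ¬s) at every k in [0,j-1].
  j=3: p holds; (r → ¬s) holds at every k in [0,2] → satisfied.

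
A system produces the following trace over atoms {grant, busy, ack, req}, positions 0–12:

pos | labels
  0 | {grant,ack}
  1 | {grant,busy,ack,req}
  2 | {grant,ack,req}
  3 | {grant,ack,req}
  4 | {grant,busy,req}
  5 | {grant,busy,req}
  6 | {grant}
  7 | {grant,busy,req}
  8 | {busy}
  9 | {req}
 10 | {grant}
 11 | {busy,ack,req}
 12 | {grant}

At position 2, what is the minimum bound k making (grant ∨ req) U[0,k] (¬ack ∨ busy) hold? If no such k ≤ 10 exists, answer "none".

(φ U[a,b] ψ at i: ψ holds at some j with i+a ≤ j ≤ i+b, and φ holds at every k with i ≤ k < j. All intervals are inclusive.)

Need earliest j ≥ 2 with (¬ack ∨ busy), and (grant ∨ req) at every k in [2,j-1].
  j=2: rhs fails.
  j=3: rhs fails.
  j=4: rhs holds; lhs holds on [2,3]. k = 2.

2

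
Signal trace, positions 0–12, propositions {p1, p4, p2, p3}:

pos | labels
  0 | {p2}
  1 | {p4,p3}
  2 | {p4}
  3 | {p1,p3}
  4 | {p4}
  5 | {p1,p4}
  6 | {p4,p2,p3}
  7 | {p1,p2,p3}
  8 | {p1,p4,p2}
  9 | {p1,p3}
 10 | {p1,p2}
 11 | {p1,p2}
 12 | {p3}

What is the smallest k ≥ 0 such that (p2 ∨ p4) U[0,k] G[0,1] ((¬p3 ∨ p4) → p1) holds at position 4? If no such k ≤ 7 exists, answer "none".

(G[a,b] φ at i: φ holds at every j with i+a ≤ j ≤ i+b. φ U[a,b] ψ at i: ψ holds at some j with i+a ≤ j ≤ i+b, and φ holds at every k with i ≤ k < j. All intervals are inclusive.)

Need earliest j ≥ 4 with G[0,1] ((¬p3 ∨ p4) → p1), and (p2 ∨ p4) at every k in [4,j-1].
  j=4: rhs fails.
  j=5: rhs fails.
  j=6: rhs fails.
  j=7: rhs holds; lhs holds on [4,6]. k = 3.

3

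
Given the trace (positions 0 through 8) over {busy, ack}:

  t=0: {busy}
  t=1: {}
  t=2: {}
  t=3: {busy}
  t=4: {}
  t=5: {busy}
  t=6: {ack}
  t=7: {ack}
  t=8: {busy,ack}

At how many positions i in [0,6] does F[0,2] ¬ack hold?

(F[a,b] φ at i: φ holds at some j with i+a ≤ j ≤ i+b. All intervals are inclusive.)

6

Evaluate at each i in [0,6]:
  i=0: ✓ (witness j=0)
  i=1: ✓ (witness j=1)
  i=2: ✓ (witness j=2)
  i=3: ✓ (witness j=3)
  i=4: ✓ (witness j=4)
  i=5: ✓ (witness j=5)
  i=6: ✗ (none in [6,8])
Positions where it holds: {0, 1, 2, 3, 4, 5} → 6.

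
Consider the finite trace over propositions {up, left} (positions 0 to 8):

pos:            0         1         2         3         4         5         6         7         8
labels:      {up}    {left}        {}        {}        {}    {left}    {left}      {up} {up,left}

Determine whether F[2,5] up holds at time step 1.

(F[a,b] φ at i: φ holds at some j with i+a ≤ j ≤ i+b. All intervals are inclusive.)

No

Check up at each j in [3,6]:
  j=3: false
  j=4: false
  j=5: false
  j=6: false
No position in the window satisfies it → formula fails.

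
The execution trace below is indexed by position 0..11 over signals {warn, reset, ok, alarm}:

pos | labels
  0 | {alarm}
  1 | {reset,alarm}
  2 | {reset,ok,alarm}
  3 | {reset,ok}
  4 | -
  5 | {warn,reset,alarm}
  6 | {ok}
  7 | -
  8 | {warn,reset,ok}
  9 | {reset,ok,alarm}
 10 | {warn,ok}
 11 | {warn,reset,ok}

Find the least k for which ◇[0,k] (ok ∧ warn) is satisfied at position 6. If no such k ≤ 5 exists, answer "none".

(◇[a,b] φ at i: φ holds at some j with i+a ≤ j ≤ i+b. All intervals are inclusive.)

Scan j = 6,7,… for (ok ∧ warn):
  j=6: fails
  j=7: fails
  j=8: holds
First hit at j=8, so smallest k = 8-6 = 2.

2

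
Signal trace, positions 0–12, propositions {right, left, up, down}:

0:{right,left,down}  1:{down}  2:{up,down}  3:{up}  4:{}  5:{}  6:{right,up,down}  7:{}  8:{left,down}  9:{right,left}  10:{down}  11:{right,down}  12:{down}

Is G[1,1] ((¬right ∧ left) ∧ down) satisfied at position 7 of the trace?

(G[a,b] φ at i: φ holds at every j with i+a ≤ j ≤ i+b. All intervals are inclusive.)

Check ((¬right ∧ left) ∧ down) at every j in [8,8]:
  j=8: true
All positions satisfy it → formula holds.

Holds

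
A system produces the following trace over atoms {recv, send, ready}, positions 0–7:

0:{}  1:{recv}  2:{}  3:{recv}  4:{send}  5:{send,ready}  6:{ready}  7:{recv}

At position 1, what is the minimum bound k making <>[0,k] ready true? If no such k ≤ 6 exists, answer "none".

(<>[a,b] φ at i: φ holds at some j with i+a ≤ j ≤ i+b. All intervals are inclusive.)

4

Scan j = 1,2,… for ready:
  j=1: fails
  j=2: fails
  j=3: fails
  j=4: fails
  j=5: holds
First hit at j=5, so smallest k = 5-1 = 4.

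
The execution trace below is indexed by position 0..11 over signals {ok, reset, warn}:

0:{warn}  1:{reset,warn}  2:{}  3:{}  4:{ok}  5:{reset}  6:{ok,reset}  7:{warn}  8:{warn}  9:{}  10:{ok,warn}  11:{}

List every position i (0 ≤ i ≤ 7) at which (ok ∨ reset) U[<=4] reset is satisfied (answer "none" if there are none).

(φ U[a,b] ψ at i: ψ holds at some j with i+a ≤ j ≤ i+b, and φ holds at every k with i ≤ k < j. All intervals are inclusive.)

1, 4, 5, 6

Evaluate at each i in [0,7]:
  i=0: ✗ (lhs fails at k=0 before rhs at j=1)
  i=1: ✓ (rhs at j=1)
  i=2: ✗ (lhs fails at k=2 before rhs at j=5)
  i=3: ✗ (lhs fails at k=3 before rhs at j=5)
  i=4: ✓ (rhs at j=5; lhs holds on [4,4])
  i=5: ✓ (rhs at j=5)
  i=6: ✓ (rhs at j=6)
  i=7: ✗ (no rhs in [7,11])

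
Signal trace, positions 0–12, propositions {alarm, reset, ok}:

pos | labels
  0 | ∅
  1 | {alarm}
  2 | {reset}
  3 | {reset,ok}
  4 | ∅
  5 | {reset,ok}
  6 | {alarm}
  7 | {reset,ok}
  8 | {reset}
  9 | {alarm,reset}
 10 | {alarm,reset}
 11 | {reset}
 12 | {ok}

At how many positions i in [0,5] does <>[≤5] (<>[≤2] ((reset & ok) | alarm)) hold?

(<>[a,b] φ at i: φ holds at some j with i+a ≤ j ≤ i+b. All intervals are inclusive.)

6

Evaluate at each i in [0,5]:
  i=0: ✓ (witness j=0)
  i=1: ✓ (witness j=1)
  i=2: ✓ (witness j=2)
  i=3: ✓ (witness j=3)
  i=4: ✓ (witness j=4)
  i=5: ✓ (witness j=5)
Positions where it holds: {0, 1, 2, 3, 4, 5} → 6.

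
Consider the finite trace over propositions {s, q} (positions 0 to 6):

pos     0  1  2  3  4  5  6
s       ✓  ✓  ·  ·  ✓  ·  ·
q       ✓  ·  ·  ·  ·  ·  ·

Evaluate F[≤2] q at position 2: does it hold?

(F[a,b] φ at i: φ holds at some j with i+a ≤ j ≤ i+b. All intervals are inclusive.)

No

Check q at each j in [2,4]:
  j=2: false
  j=3: false
  j=4: false
No position in the window satisfies it → formula fails.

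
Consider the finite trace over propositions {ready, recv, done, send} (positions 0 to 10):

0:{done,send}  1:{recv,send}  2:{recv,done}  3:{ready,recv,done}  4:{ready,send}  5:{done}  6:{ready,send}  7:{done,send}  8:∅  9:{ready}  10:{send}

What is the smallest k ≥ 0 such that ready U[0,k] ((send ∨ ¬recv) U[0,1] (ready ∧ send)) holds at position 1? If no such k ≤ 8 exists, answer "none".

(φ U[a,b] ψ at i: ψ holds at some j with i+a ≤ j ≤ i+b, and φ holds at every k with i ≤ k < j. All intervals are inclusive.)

Need earliest j ≥ 1 with ((send ∨ ¬recv) U[0,1] (ready ∧ send)), and ready at every k in [1,j-1].
  j=1: rhs fails.
  j=2: rhs fails.
  j=3: rhs fails.
  j=4: rhs holds but lhs fails at k=1.
  j=5: rhs holds but lhs fails at k=1.
  j=6: rhs holds but lhs fails at k=1.
  j=7: rhs fails.
  j=8: rhs fails.
  j=9: rhs fails.
No witness within the range → none.

none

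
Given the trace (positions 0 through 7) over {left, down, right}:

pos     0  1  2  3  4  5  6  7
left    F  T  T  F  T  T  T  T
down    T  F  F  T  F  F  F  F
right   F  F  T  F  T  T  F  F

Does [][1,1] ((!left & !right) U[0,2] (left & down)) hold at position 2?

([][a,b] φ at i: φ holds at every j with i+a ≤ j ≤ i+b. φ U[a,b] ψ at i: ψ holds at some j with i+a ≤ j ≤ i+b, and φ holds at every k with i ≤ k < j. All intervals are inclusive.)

Does not hold

Check ((!left & !right) U[0,2] (left & down)) at every j in [3,3]:
  j=3: fails
Fails at j=3 → formula fails.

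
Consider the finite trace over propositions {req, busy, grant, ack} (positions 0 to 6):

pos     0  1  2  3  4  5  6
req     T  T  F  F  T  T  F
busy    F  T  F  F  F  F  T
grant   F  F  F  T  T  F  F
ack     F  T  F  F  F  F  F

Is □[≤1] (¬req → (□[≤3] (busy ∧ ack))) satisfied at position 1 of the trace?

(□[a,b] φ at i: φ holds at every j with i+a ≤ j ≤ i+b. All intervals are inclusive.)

Check (¬req → (□[≤3] (busy ∧ ack))) at every j in [1,2]:
  j=1: antecedent false → ✓
  j=2: antecedent true; consequent fails at 2 → ✗
Fails at j=2 → formula fails.

Does not hold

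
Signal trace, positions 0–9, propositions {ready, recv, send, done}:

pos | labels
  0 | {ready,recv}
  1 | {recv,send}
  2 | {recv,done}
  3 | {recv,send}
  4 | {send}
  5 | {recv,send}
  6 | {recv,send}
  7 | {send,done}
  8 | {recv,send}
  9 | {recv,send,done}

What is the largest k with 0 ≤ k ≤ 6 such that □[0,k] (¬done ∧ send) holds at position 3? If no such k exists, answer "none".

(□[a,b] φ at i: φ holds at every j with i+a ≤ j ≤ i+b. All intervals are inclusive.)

3

(¬done ∧ send) must hold from j=3 onward; find where it first fails.
  j=3: holds
  j=4: holds
  j=5: holds
  j=6: holds
  j=7: fails
Holds on [3,6], so largest k = 3.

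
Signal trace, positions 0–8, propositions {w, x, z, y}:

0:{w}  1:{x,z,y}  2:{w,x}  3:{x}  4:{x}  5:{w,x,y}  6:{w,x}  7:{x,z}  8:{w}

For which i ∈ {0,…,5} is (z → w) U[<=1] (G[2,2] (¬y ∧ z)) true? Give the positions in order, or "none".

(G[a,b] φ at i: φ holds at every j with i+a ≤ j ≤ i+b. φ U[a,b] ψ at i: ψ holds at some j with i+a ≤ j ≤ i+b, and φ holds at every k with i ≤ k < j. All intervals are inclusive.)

Evaluate at each i in [0,5]:
  i=0: ✗ (no rhs in [0,1])
  i=1: ✗ (no rhs in [1,2])
  i=2: ✗ (no rhs in [2,3])
  i=3: ✗ (no rhs in [3,4])
  i=4: ✓ (rhs at j=5; lhs holds on [4,4])
  i=5: ✓ (rhs at j=5)

4, 5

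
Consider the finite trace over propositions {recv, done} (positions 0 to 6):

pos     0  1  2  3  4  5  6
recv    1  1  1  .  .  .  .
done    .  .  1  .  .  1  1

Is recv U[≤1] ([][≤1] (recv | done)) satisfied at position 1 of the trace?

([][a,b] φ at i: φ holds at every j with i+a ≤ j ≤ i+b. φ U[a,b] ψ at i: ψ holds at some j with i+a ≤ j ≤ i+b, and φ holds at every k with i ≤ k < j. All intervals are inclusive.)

Need some j in [1,2] with [][≤1] (recv | done), and recv at every k in [1,j-1].
  j=1: [][≤1] (recv | done) holds; no prefix to check → satisfied.

Holds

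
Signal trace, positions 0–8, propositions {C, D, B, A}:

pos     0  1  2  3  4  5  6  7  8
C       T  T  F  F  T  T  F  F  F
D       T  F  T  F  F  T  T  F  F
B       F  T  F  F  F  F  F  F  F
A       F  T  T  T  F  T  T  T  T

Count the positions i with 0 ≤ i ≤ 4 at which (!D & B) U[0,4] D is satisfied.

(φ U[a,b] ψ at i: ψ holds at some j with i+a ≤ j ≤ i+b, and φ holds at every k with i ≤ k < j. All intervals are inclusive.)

Evaluate at each i in [0,4]:
  i=0: ✓ (rhs at j=0)
  i=1: ✓ (rhs at j=2; lhs holds on [1,1])
  i=2: ✓ (rhs at j=2)
  i=3: ✗ (lhs fails at k=3 before rhs at j=5)
  i=4: ✗ (lhs fails at k=4 before rhs at j=5)
Positions where it holds: {0, 1, 2} → 3.

3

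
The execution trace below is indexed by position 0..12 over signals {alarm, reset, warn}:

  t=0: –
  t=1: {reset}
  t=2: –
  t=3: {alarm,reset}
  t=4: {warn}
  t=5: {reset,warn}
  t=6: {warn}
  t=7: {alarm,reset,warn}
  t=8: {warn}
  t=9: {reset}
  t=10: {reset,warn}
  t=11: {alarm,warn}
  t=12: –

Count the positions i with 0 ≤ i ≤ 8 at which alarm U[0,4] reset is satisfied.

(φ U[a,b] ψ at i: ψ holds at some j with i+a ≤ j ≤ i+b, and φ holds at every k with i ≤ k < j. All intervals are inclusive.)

Evaluate at each i in [0,8]:
  i=0: ✗ (lhs fails at k=0 before rhs at j=1)
  i=1: ✓ (rhs at j=1)
  i=2: ✗ (lhs fails at k=2 before rhs at j=3)
  i=3: ✓ (rhs at j=3)
  i=4: ✗ (lhs fails at k=4 before rhs at j=5)
  i=5: ✓ (rhs at j=5)
  i=6: ✗ (lhs fails at k=6 before rhs at j=7)
  i=7: ✓ (rhs at j=7)
  i=8: ✗ (lhs fails at k=8 before rhs at j=9)
Positions where it holds: {1, 3, 5, 7} → 4.

4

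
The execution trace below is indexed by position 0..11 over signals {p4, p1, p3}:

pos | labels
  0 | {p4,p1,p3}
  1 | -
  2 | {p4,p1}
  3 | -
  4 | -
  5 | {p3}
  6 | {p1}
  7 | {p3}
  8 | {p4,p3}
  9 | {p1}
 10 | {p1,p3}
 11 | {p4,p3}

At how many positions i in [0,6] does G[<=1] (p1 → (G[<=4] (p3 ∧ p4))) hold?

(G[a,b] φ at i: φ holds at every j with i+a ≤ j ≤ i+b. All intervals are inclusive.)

2

Evaluate at each i in [0,6]:
  i=0: ✗ (fails at j=0)
  i=1: ✗ (fails at j=2)
  i=2: ✗ (fails at j=2)
  i=3: ✓ (all of [3,4])
  i=4: ✓ (all of [4,5])
  i=5: ✗ (fails at j=6)
  i=6: ✗ (fails at j=6)
Positions where it holds: {3, 4} → 2.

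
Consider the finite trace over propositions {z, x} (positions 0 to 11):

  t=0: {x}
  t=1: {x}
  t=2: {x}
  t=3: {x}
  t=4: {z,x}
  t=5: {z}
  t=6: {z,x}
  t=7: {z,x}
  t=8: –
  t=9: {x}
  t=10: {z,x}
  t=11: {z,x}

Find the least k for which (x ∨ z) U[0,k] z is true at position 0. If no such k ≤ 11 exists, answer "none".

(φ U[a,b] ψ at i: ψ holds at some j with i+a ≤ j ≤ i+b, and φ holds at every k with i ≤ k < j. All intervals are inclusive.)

4

Need earliest j ≥ 0 with z, and (x ∨ z) at every k in [0,j-1].
  j=0: rhs fails.
  j=1: rhs fails.
  j=2: rhs fails.
  j=3: rhs fails.
  j=4: rhs holds; lhs holds on [0,3]. k = 4.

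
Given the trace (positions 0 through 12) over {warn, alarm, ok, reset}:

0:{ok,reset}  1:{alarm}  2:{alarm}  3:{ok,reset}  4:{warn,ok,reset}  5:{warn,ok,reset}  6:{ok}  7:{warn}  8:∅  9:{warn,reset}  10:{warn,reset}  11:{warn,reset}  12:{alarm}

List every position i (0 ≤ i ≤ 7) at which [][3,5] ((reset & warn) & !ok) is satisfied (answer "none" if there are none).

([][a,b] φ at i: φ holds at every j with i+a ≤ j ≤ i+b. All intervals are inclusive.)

6

Evaluate at each i in [0,7]:
  i=0: ✗ (fails at j=3)
  i=1: ✗ (fails at j=4)
  i=2: ✗ (fails at j=5)
  i=3: ✗ (fails at j=6)
  i=4: ✗ (fails at j=7)
  i=5: ✗ (fails at j=8)
  i=6: ✓ (all of [9,11])
  i=7: ✗ (fails at j=12)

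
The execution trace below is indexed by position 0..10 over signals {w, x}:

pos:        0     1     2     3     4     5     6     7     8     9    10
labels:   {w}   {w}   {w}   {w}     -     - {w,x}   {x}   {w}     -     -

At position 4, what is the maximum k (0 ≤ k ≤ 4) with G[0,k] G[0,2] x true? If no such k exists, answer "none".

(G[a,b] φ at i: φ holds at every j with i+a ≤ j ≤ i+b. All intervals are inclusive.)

G[0,2] x must hold from j=4 onward; find where it first fails.
  j=4: fails → no k works.

none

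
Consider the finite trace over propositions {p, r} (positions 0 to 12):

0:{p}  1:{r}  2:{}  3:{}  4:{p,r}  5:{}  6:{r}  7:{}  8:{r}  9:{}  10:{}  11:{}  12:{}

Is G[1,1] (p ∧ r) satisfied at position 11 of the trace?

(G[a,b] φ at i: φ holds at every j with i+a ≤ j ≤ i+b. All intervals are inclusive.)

Check (p ∧ r) at every j in [12,12]:
  j=12: false
Fails at j=12 → formula fails.

Does not hold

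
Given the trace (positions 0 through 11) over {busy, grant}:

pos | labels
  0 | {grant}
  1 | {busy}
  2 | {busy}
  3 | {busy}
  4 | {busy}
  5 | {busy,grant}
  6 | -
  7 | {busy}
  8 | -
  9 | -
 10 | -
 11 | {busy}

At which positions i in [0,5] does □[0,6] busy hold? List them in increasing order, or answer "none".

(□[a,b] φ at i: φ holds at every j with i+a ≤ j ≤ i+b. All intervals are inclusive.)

none

Evaluate at each i in [0,5]:
  i=0: ✗ (fails at j=0)
  i=1: ✗ (fails at j=6)
  i=2: ✗ (fails at j=6)
  i=3: ✗ (fails at j=6)
  i=4: ✗ (fails at j=6)
  i=5: ✗ (fails at j=6)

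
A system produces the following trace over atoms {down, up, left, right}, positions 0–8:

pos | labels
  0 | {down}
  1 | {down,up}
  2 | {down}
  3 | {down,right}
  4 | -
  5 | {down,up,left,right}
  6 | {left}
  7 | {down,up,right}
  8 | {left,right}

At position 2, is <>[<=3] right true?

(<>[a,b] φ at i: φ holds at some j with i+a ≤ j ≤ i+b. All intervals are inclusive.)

Check right at each j in [2,5]:
  j=2: false
  j=3: true
  j=4: false
  j=5: true
Found at j=3 → formula holds.

True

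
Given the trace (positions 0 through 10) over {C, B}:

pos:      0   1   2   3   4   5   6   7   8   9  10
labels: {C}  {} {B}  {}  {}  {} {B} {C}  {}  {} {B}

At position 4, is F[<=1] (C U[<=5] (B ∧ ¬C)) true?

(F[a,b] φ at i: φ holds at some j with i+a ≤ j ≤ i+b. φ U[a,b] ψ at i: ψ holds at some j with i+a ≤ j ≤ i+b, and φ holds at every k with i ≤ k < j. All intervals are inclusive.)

No

Check (C U[<=5] (B ∧ ¬C)) at each j in [4,5]:
  j=4: fails
  j=5: fails
No position in the window satisfies it → formula fails.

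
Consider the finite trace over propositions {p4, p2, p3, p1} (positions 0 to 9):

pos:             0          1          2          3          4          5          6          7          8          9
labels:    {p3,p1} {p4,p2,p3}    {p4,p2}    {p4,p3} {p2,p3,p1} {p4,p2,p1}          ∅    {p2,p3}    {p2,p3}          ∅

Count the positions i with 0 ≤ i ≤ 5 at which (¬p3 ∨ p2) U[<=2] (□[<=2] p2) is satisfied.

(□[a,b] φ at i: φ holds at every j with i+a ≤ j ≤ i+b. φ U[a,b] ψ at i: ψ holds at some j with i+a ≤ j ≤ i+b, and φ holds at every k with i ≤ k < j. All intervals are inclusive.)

Evaluate at each i in [0,5]:
  i=0: ✗ (no rhs in [0,2])
  i=1: ✗ (no rhs in [1,3])
  i=2: ✗ (no rhs in [2,4])
  i=3: ✗ (no rhs in [3,5])
  i=4: ✗ (no rhs in [4,6])
  i=5: ✗ (no rhs in [5,7])
Positions where it holds: {} → 0.

0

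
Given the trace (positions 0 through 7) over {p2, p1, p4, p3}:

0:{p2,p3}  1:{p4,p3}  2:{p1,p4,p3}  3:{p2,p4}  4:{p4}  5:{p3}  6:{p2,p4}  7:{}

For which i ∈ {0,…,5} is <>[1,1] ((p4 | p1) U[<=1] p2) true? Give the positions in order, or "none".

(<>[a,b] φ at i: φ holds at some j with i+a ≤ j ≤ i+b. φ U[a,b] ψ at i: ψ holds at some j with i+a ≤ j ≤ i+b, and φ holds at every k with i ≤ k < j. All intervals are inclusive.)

1, 2, 5

Evaluate at each i in [0,5]:
  i=0: ✗ (none in [1,1])
  i=1: ✓ (witness j=2)
  i=2: ✓ (witness j=3)
  i=3: ✗ (none in [4,4])
  i=4: ✗ (none in [5,5])
  i=5: ✓ (witness j=6)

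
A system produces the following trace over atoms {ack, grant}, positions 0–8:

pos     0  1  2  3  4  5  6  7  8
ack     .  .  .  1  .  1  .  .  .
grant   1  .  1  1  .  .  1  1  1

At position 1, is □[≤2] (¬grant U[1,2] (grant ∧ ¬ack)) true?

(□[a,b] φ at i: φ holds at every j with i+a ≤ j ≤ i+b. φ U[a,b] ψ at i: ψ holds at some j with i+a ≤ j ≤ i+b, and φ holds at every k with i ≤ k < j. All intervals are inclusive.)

Check (¬grant U[1,2] (grant ∧ ¬ack)) at every j in [1,3]:
  j=1: holds
  j=2: fails
  j=3: fails
Fails at j=2 → formula fails.

No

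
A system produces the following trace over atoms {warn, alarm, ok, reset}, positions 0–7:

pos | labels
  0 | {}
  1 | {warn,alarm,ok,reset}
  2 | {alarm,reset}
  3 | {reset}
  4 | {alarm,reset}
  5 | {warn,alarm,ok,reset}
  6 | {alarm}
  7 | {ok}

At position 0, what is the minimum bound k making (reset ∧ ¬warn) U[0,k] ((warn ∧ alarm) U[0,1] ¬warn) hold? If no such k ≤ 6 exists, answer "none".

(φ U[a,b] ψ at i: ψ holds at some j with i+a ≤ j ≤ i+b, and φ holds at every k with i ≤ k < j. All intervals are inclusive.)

0

Need earliest j ≥ 0 with ((warn ∧ alarm) U[0,1] ¬warn), and (reset ∧ ¬warn) at every k in [0,j-1].
  j=0: rhs holds (empty prefix). k = 0.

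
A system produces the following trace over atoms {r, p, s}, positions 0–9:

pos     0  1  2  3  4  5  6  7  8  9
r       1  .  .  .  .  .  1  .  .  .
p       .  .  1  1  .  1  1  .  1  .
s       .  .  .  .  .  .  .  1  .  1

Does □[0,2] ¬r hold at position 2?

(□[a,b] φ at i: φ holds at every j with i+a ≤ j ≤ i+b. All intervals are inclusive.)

Yes

Check ¬r at every j in [2,4]:
  j=2: true
  j=3: true
  j=4: true
All positions satisfy it → formula holds.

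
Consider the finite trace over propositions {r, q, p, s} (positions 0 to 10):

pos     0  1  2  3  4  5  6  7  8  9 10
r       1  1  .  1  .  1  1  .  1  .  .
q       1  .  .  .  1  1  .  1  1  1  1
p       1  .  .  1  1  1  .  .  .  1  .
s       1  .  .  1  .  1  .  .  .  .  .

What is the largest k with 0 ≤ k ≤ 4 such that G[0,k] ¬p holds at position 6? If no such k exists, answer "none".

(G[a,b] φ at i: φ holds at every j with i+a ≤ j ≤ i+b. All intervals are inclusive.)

¬p must hold from j=6 onward; find where it first fails.
  j=6: holds
  j=7: holds
  j=8: holds
  j=9: fails
Holds on [6,8], so largest k = 2.

2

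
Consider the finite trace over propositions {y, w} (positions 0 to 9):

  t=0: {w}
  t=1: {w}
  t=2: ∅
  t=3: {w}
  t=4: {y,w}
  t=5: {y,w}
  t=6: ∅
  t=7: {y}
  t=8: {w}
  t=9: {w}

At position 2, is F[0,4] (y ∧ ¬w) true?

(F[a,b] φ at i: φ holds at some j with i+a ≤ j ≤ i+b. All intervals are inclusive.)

Does not hold

Check (y ∧ ¬w) at each j in [2,6]:
  j=2: false
  j=3: false
  j=4: false
  j=5: false
  j=6: false
No position in the window satisfies it → formula fails.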